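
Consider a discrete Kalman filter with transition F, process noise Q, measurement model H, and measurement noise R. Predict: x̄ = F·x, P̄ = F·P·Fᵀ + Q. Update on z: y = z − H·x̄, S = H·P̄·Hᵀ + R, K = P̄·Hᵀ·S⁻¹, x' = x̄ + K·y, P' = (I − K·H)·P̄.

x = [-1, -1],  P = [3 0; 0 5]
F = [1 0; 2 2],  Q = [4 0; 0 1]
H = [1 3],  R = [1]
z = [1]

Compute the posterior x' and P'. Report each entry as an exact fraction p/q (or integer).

x' = [9/341, 106/341]
P' = [1762/341 -579/341; -579/341 228/341]

x̄ = F·x = [-1, -4]
P̄ = F·P·Fᵀ + Q = [7 6; 6 33]
y = z − H·x̄ = [14]
S = H·P̄·Hᵀ + R = [341]
K = P̄·Hᵀ·S⁻¹ = [25/341; 105/341]
x' = x̄ + K·y = [9/341, 106/341]
P' = (I − K·H)·P̄ = [1762/341 -579/341; -579/341 228/341]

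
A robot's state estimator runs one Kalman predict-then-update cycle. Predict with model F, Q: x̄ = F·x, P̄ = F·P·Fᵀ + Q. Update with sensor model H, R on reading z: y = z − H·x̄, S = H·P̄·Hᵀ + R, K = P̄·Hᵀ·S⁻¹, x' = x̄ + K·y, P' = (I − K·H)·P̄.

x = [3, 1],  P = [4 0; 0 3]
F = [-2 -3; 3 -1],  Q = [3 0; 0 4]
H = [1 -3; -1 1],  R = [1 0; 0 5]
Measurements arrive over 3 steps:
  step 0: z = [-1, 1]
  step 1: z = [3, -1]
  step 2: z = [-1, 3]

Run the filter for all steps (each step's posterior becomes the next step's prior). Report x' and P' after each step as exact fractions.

step 0: x' = [-16127/9751, -2056/9751], P' = [80868/9751 27973/9751; 27973/9751 10733/9751]
step 1: x' = [-572710/5939877, -26742117/25739467], P' = [21223706/5939877 2342532/1979959; 2342532/1979959 12841541/25739467]
step 2: x' = [60476557973/91410632057, 59715985479/91410632057], P' = [962000580568/274231896171 106293371371/91410632057; 106293371371/91410632057 45026163021/91410632057]

step 0: x̄ = F·x = [-9, 8]
step 0: P̄ = F·P·Fᵀ + Q = [46 -15; -15 43]
step 0: y = z − H·x̄ = [32, -16]
step 0: S = H·P̄·Hᵀ + R = [524 -235; -235 124]
step 0: K = P̄·Hᵀ·S⁻¹ = [-3051/9751 -10579/9751; -4226/9751 -3448/9751]
step 0: x' = x̄ + K·y = [-16127/9751, -2056/9751]
step 0: P' = (I − K·H)·P̄ = [80868/9751 27973/9751; 27973/9751 10733/9751]
step 1: x̄ = F·x = [38422/9751, -46325/9751]
step 1: P̄ = F·P·Fᵀ + Q = [784998/9751 -648820/9751; -648820/9751 609711/9751]
step 1: y = z − H·x̄ = [-148144/9751, 74996/9751]
step 1: S = H·P̄·Hᵀ + R = [10175068/9751 -5209411/9751; -5209411/9751 2741104/9751]
step 1: K = P̄·Hᵀ·S⁻¹ = [140918/5939877 -2839222/5939877; -8071707/25739467 -3522275/25739467]
step 1: x' = x̄ + K·y = [-572710/5939877, -26742117/25739467]
step 1: P' = (I − K·H)·P̄ = [21223706/5939877 2342532/1979959; 2342532/1979959 12841541/25739467]
step 2: x̄ = F·x = [255569513/77218401, 19296887/25739467]
step 2: P̄ = F·P·Fᵀ + Q = [2778314498/77218401 -726462145/25739467; -726462145/25739467 760806447/25739467]
step 2: y = z − H·x̄ = [-12239687/5939877, 429334055/77218401]
step 2: S = H·P̄·Hᵀ + R = [2805663506/5939877 -1411009097/5939877; -1411009097/5939877 9805598714/77218401]
step 2: K = P̄·Hᵀ·S⁻¹ = [5360238229/274231896171 -128624093291/274231896171; -28785117692/91410632057 -12253441670/91410632057]
step 2: x' = x̄ + K·y = [60476557973/91410632057, 59715985479/91410632057]
step 2: P' = (I − K·H)·P̄ = [962000580568/274231896171 106293371371/91410632057; 106293371371/91410632057 45026163021/91410632057]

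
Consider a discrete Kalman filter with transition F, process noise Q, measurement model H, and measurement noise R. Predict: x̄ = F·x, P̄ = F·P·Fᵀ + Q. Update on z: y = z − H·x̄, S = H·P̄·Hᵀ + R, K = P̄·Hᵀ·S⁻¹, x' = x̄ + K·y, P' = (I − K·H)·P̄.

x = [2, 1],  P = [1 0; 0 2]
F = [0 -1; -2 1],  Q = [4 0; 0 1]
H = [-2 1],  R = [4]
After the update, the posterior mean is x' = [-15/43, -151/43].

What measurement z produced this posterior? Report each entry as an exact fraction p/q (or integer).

z = [-3]

x̄ = F·x = [-1, -3]
P̄ = F·P·Fᵀ + Q = [6 -2; -2 7]
S = H·P̄·Hᵀ + R = [43]
K = P̄·Hᵀ·S⁻¹ = [-14/43; 11/43]
x' − x̄ = [28/43, -22/43] = K·y
y = (KᵀK)⁻¹·Kᵀ·(x' − x̄) = [-2]
z = y + H·x̄ = [-2] + [-1] = [-3]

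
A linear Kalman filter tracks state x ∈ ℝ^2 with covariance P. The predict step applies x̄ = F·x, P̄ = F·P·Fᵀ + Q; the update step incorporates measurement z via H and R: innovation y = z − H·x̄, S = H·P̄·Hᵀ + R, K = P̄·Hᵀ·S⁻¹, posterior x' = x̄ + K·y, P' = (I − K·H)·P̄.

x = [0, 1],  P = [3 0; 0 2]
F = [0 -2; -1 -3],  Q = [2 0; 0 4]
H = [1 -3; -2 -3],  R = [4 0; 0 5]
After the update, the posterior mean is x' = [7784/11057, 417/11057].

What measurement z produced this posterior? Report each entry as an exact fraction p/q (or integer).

x̄ = F·x = [-2, -3]
P̄ = F·P·Fᵀ + Q = [10 12; 12 25]
S = H·P̄·Hᵀ + R = [167 241; 241 414]
K = P̄·Hᵀ·S⁻¹ = [2732/11057 -3086/11057; -2223/11057 -1350/11057]
x' − x̄ = [29898/11057, 33588/11057] = K·y
y = (KᵀK)⁻¹·Kᵀ·(x' − x̄) = [-6, -15]
z = y + H·x̄ = [-6, -15] + [7, 13] = [1, -2]

z = [1, -2]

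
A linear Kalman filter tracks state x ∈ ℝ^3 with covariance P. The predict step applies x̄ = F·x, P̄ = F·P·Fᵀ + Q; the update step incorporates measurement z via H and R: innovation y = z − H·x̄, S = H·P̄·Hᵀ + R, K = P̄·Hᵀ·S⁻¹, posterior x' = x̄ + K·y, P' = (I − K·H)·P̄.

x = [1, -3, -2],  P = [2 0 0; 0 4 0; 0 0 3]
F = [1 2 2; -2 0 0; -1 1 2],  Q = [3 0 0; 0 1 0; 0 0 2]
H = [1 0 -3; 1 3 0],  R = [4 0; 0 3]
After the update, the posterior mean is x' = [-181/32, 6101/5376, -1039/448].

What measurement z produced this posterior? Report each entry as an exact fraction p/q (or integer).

x̄ = F·x = [-9, -2, -8]
P̄ = F·P·Fᵀ + Q = [33 -4 18; -4 9 4; 18 4 20]
S = H·P̄·Hᵀ + R = [109 -69; -69 93]
K = P̄·Hᵀ·S⁻¹ = [-3/32 5/32; 33/1792 1403/5376; -153/448 31/448]
x' − x̄ = [107/32, 16853/5376, 2545/448] = K·y
y = (KᵀK)⁻¹·Kᵀ·(x' − x̄) = [-14, 13]
z = y + H·x̄ = [-14, 13] + [15, -15] = [1, -2]

z = [1, -2]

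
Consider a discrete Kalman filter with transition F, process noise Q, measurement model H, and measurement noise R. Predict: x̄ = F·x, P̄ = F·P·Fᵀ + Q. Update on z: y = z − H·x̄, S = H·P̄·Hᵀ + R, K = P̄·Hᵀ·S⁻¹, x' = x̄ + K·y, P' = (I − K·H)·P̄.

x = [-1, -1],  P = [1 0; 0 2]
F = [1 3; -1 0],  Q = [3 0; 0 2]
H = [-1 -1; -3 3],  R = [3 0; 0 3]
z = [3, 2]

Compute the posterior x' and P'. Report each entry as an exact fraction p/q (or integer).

x̄ = F·x = [-4, 1]
P̄ = F·P·Fᵀ + Q = [22 -1; -1 3]
y = z − H·x̄ = [0, -13]
S = H·P̄·Hᵀ + R = [26 57; 57 246]
K = P̄·Hᵀ·S⁻¹ = [-411/1049 -199/1049; -392/1049 142/1049]
x' = x̄ + K·y = [-1609/1049, -797/1049]
P' = (I − K·H)·P̄ = [716/1049 517/1049; 517/1049 659/1049]

x' = [-1609/1049, -797/1049]
P' = [716/1049 517/1049; 517/1049 659/1049]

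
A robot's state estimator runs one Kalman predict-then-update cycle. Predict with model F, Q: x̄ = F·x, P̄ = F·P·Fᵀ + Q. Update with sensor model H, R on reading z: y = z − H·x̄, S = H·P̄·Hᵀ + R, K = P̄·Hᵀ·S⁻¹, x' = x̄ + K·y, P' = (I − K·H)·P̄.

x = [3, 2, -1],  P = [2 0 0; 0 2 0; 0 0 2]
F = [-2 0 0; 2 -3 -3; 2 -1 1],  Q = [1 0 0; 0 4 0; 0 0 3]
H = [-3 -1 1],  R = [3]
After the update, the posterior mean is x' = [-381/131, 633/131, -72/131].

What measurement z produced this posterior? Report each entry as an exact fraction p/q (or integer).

z = [3]

x̄ = F·x = [-6, 3, 3]
P̄ = F·P·Fᵀ + Q = [9 -8 -8; -8 48 8; -8 8 15]
S = H·P̄·Hᵀ + R = [131]
K = P̄·Hᵀ·S⁻¹ = [-27/131; -16/131; 31/131]
x' − x̄ = [405/131, 240/131, -465/131] = K·y
y = (KᵀK)⁻¹·Kᵀ·(x' − x̄) = [-15]
z = y + H·x̄ = [-15] + [18] = [3]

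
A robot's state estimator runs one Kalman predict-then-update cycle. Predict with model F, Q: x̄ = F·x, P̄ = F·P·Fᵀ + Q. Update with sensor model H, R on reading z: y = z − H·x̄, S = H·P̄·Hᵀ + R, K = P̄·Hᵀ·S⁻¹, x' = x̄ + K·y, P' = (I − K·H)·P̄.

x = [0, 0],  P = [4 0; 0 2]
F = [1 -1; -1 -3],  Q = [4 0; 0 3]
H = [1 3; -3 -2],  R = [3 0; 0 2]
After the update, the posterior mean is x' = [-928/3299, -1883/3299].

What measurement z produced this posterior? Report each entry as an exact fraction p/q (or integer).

z = [-2, 2]

x̄ = F·x = [0, 0]
P̄ = F·P·Fᵀ + Q = [10 2; 2 25]
S = H·P̄·Hᵀ + R = [250 -202; -202 216]
K = P̄·Hᵀ·S⁻¹ = [-853/3299 -1317/3299; 1330/3299 777/6598]
x' − x̄ = [-928/3299, -1883/3299] = K·y
y = (KᵀK)⁻¹·Kᵀ·(x' − x̄) = [-2, 2]
z = y + H·x̄ = [-2, 2] + [0, 0] = [-2, 2]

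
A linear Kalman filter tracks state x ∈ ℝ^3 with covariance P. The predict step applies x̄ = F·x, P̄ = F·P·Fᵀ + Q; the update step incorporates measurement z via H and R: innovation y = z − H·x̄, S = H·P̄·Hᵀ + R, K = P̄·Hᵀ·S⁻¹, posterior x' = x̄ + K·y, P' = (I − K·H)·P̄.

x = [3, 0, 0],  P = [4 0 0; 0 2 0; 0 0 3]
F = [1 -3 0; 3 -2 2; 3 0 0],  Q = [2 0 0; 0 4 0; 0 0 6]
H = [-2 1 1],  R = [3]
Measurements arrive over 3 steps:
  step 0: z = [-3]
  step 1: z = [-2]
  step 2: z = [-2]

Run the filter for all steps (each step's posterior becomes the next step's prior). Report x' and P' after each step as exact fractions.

step 0: x' = [189/43, 147/43, 117/43], P' = [984/43 1224/43 732/43; 1224/43 1812/43 684/43; 732/43 684/43 834/43]
step 1: x' = [40580/8523, 44827/8523, 6557/2841], P' = [4345754/110799 7350760/110799 416504/36933; 7350760/110799 13089548/110799 556024/36933; 416504/36933 556024/36933 102710/12311]
step 2: x' = [5121181/855045, 115661692/14535765, 9928316/4845255], P' = [309415996/11115585 509571026/11115585 32372278/3705195; 509571026/11115585 15357024962/188964945 657843946/62988315; 32372278/3705195 657843946/62988315 164106728/20996105]

step 0: x̄ = F·x = [3, 9, 9]
step 0: P̄ = F·P·Fᵀ + Q = [24 24 12; 24 60 36; 12 36 42]
step 0: y = z − H·x̄ = [-15]
step 0: S = H·P̄·Hᵀ + R = [129]
step 0: K = P̄·Hᵀ·S⁻¹ = [-4/43; 16/43; 18/43]
step 0: x' = x̄ + K·y = [189/43, 147/43, 117/43]
step 0: P' = (I − K·H)·P̄ = [984/43 1224/43 732/43; 1224/43 1812/43 684/43; 732/43 684/43 834/43]
step 1: x̄ = F·x = [-252/43, 507/43, 567/43]
step 1: P̄ = F·P·Fᵀ + Q = [10034/43 -2280/43 -8064/43; -2280/43 8236/43 5904/43; -8064/43 5904/43 9114/43]
step 1: y = z − H·x̄ = [-1664/43]
step 1: S = H·P̄·Hᵀ + R = [110799/43]
step 1: K = P̄·Hᵀ·S⁻¹ = [-30412/110799; 18700/110799; 10382/36933]
step 1: x' = x̄ + K·y = [40580/8523, 44827/8523, 6557/2841]
step 1: P' = (I − K·H)·P̄ = [4345754/110799 7350760/110799 416504/36933; 7350760/110799 13089548/110799 556024/36933; 416504/36933 556024/36933 102710/12311]
step 2: x̄ = F·x = [-93901/8523, 71428/8523, 40580/2841]
step 2: P̄ = F·P·Fᵀ + Q = [78268724/110799 3206782/110799 -17706526/36933; 3206782/110799 9051182/110799 834766/36933; -17706526/36933 834766/36933 4419620/12311]
step 2: y = z − H·x̄ = [-44224/947]
step 2: S = H·P̄·Hᵀ + R = [4845255/947]
step 2: K = P̄·Hᵀ·S⁻¹ = [-103796/285015; 43948/4845255; 423134/1615085]
step 2: x' = x̄ + K·y = [5121181/855045, 115661692/14535765, 9928316/4845255]
step 2: P' = (I − K·H)·P̄ = [309415996/11115585 509571026/11115585 32372278/3705195; 509571026/11115585 15357024962/188964945 657843946/62988315; 32372278/3705195 657843946/62988315 164106728/20996105]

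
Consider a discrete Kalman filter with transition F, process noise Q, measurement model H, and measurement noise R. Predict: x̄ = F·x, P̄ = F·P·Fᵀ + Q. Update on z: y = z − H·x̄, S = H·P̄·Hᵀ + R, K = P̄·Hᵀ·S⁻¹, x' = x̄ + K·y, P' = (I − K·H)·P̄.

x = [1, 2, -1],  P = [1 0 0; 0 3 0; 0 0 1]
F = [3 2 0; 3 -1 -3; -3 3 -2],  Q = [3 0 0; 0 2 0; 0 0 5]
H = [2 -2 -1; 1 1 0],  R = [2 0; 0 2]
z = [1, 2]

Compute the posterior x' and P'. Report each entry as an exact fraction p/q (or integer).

x' = [403/145, -523/1160, 6349/1160]
P' = [489/145 -353/145 1614/145; -353/145 5957/1740 -6517/580; 1614/145 -6517/580 25971/580]

x̄ = F·x = [7, 4, 5]
P̄ = F·P·Fᵀ + Q = [24 3 9; 3 23 -12; 9 -12 45]
y = z − H·x̄ = [0, -9]
S = H·P̄·Hᵀ + R = [127 5; 5 55]
K = P̄·Hᵀ·S⁻¹ = [7/29 68/145; -167/696 1721/3480; -5/232 -61/1160]
x' = x̄ + K·y = [403/145, -523/1160, 6349/1160]
P' = (I − K·H)·P̄ = [489/145 -353/145 1614/145; -353/145 5957/1740 -6517/580; 1614/145 -6517/580 25971/580]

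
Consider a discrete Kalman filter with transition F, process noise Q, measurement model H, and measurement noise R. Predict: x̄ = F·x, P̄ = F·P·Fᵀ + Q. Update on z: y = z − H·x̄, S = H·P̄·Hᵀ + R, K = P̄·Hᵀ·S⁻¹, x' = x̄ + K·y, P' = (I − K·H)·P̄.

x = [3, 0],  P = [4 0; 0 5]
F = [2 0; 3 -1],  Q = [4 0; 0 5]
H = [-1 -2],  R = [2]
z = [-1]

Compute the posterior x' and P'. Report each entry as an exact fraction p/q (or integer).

x' = [124/151, 25/151]
P' = [708/151 -320/151; -320/151 218/151]

x̄ = F·x = [6, 9]
P̄ = F·P·Fᵀ + Q = [20 24; 24 46]
y = z − H·x̄ = [23]
S = H·P̄·Hᵀ + R = [302]
K = P̄·Hᵀ·S⁻¹ = [-34/151; -58/151]
x' = x̄ + K·y = [124/151, 25/151]
P' = (I − K·H)·P̄ = [708/151 -320/151; -320/151 218/151]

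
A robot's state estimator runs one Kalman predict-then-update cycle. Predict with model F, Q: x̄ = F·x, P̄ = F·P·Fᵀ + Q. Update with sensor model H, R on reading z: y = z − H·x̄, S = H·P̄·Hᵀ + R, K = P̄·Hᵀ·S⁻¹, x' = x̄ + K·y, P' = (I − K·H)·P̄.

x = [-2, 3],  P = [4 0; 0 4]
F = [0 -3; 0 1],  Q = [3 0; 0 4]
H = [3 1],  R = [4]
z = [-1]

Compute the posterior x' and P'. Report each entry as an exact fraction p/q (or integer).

x' = [-68/97, 229/291]
P' = [108/97 -184/97; -184/97 1544/291]

x̄ = F·x = [-9, 3]
P̄ = F·P·Fᵀ + Q = [39 -12; -12 8]
y = z − H·x̄ = [23]
S = H·P̄·Hᵀ + R = [291]
K = P̄·Hᵀ·S⁻¹ = [35/97; -28/291]
x' = x̄ + K·y = [-68/97, 229/291]
P' = (I − K·H)·P̄ = [108/97 -184/97; -184/97 1544/291]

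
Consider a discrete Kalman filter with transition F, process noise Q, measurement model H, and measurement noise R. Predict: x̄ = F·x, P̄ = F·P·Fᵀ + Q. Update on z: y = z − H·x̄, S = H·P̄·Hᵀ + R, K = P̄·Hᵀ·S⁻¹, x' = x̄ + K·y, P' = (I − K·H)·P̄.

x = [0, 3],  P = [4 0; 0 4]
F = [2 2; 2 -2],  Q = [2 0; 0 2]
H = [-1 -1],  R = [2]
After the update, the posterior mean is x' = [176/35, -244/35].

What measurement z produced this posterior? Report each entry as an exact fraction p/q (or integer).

x̄ = F·x = [6, -6]
P̄ = F·P·Fᵀ + Q = [34 0; 0 34]
S = H·P̄·Hᵀ + R = [70]
K = P̄·Hᵀ·S⁻¹ = [-17/35; -17/35]
x' − x̄ = [-34/35, -34/35] = K·y
y = (KᵀK)⁻¹·Kᵀ·(x' − x̄) = [2]
z = y + H·x̄ = [2] + [0] = [2]

z = [2]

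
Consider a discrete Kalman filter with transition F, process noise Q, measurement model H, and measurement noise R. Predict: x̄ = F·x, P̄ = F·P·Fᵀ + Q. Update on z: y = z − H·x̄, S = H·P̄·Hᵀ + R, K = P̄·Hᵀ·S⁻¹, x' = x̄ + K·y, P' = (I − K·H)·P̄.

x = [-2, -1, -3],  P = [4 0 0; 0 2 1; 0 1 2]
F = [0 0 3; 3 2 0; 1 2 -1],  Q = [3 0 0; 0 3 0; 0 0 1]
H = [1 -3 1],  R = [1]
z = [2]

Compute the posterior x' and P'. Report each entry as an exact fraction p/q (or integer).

x̄ = F·x = [-9, -8, -1]
P̄ = F·P·Fᵀ + Q = [21 6 0; 6 47 18; 0 18 11]
y = z − H·x̄ = [-12]
S = H·P̄·Hᵀ + R = [312]
K = P̄·Hᵀ·S⁻¹ = [1/104; -3/8; -43/312]
x' = x̄ + K·y = [-237/26, -7/2, 17/26]
P' = (I − K·H)·P̄ = [2181/104 57/8 43/104; 57/8 25/8 15/8; 43/104 15/8 1583/312]

x' = [-237/26, -7/2, 17/26]
P' = [2181/104 57/8 43/104; 57/8 25/8 15/8; 43/104 15/8 1583/312]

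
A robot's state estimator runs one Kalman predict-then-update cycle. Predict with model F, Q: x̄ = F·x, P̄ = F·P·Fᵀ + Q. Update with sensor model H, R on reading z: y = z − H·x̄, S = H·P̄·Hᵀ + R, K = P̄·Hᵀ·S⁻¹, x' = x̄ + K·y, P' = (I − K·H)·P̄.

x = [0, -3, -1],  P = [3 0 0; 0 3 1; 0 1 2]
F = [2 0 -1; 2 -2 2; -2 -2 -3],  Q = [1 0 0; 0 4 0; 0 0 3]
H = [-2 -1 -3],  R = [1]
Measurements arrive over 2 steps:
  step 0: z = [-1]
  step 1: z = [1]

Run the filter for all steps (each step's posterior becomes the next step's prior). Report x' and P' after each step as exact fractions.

step 0: x̄ = F·x = [1, 4, 9]
step 0: P̄ = F·P·Fᵀ + Q = [15 10 -4; 10 28 -10; -4 -10 57]
step 0: y = z − H·x̄ = [32]
step 0: S = H·P̄·Hᵀ + R = [534]
step 0: K = P̄·Hᵀ·S⁻¹ = [-14/267; -3/89; -51/178]
step 0: x' = x̄ + K·y = [-181/267, 260/89, -15/89]
step 0: P' = (I − K·H)·P̄ = [3613/267 806/89 -1070/89; 806/89 2438/89 -1349/89; -1070/89 -1349/89 2343/178]
step 1: x̄ = F·x = [-317/267, -2012/267, -1063/267]
step 1: P̄ = F·P·Fᵀ + Q = [62147/534 -16763/267 -17669/534; -16763/267 46186/267 17723/267; -17669/534 17723/267 16799/534]
step 1: y = z − H·x̄ = [-1856/89]
step 1: S = H·P̄·Hᵀ + R = [119743/178]
step 1: K = P̄·Hᵀ·S⁻¹ = [-12587/119743; -43886/119743; -1295/9211]
step 1: x' = x̄ + K·y = [360965/359229, 38588/359229, -28997/27633]
step 1: P' = (I − K·H)·P̄ = [39136913/359229 -31863388/359229 -1189043/27633; -31863388/359229 29679536/359229 876382/27633; -1189043/27633 876382/27633 501863/27633]

step 0: x' = [-181/267, 260/89, -15/89], P' = [3613/267 806/89 -1070/89; 806/89 2438/89 -1349/89; -1070/89 -1349/89 2343/178]
step 1: x' = [360965/359229, 38588/359229, -28997/27633], P' = [39136913/359229 -31863388/359229 -1189043/27633; -31863388/359229 29679536/359229 876382/27633; -1189043/27633 876382/27633 501863/27633]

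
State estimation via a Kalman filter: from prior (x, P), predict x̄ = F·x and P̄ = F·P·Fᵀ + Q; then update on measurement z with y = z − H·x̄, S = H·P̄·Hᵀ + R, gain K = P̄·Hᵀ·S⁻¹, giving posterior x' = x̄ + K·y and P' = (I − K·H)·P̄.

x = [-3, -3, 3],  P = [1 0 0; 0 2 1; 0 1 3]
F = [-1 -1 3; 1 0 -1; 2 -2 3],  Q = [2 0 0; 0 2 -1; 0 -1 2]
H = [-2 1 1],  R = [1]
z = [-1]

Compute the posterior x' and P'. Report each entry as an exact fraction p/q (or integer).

x' = [97/42, -3/7, 157/42]
P' = [503/84 -3/14 983/84; -3/14 15/7 -33/14; 983/84 -33/14 2147/84]

x̄ = F·x = [15, -6, 9]
P̄ = F·P·Fᵀ + Q = [26 -9 20; -9 6 -6; 20 -6 29]
y = z − H·x̄ = [26]
S = H·P̄·Hᵀ + R = [84]
K = P̄·Hᵀ·S⁻¹ = [-41/84; 3/14; -17/84]
x' = x̄ + K·y = [97/42, -3/7, 157/42]
P' = (I − K·H)·P̄ = [503/84 -3/14 983/84; -3/14 15/7 -33/14; 983/84 -33/14 2147/84]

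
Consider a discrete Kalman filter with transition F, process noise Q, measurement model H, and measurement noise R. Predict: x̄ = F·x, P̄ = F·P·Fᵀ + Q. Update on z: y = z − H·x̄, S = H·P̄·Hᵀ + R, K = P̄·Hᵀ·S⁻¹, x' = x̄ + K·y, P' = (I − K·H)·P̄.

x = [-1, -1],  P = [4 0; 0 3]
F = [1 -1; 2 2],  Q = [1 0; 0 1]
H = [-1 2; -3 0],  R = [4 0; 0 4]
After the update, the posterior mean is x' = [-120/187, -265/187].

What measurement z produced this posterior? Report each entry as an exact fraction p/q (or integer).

z = [-2, 2]

x̄ = F·x = [0, -4]
P̄ = F·P·Fᵀ + Q = [8 2; 2 29]
S = H·P̄·Hᵀ + R = [120 12; 12 76]
K = P̄·Hᵀ·S⁻¹ = [-1/561 -59/187; 541/1122 -29/187]
x' − x̄ = [-120/187, 483/187] = K·y
y = (KᵀK)⁻¹·Kᵀ·(x' − x̄) = [6, 2]
z = y + H·x̄ = [6, 2] + [-8, 0] = [-2, 2]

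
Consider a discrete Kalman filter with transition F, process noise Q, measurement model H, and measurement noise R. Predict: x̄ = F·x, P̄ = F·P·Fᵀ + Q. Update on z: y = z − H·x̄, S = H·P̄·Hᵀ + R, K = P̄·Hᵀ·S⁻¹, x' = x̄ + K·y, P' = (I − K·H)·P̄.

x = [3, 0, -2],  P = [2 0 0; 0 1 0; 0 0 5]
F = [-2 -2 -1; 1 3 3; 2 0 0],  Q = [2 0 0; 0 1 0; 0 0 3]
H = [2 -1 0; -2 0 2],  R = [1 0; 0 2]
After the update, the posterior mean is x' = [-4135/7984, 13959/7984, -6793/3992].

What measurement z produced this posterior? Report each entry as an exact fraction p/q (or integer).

z = [-3, -3]

x̄ = F·x = [-4, -3, 6]
P̄ = F·P·Fᵀ + Q = [19 -25 -8; -25 57 4; -8 4 11]
S = H·P̄·Hᵀ + R = [234 -166; -166 186]
K = P̄·Hᵀ·S⁻¹ = [1377/7984 -1089/7984; -5137/7984 -2095/7984; 647/3992 1393/3992]
x' − x̄ = [27801/7984, 37911/7984, -30745/3992] = K·y
y = (KᵀK)⁻¹·Kᵀ·(x' − x̄) = [2, -23]
z = y + H·x̄ = [2, -23] + [-5, 20] = [-3, -3]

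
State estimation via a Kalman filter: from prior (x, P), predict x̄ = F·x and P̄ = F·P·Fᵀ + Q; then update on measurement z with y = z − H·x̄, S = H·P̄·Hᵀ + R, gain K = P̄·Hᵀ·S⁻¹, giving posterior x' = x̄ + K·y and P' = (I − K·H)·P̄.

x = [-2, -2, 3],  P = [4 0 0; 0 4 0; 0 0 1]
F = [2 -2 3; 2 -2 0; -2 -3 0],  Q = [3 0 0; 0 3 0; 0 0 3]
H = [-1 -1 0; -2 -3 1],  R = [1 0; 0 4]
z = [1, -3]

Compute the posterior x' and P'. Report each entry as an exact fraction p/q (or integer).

x' = [30083/9407, -32635/9407, -55360/9407]
P' = [36084/9407 -30492/9407 -18236/9407; -30492/9407 33453/9407 36955/9407; -18236/9407 36955/9407 104601/9407]

x̄ = F·x = [9, 0, 10]
P̄ = F·P·Fᵀ + Q = [44 32 8; 32 35 8; 8 8 55]
y = z − H·x̄ = [10, 5]
S = H·P̄·Hᵀ + R = [144 337; 337 854]
K = P̄·Hᵀ·S⁻¹ = [-5592/9407 268/9407; -2961/9407 -605/9407; -18719/9407 7552/9407]
x' = x̄ + K·y = [30083/9407, -32635/9407, -55360/9407]
P' = (I − K·H)·P̄ = [36084/9407 -30492/9407 -18236/9407; -30492/9407 33453/9407 36955/9407; -18236/9407 36955/9407 104601/9407]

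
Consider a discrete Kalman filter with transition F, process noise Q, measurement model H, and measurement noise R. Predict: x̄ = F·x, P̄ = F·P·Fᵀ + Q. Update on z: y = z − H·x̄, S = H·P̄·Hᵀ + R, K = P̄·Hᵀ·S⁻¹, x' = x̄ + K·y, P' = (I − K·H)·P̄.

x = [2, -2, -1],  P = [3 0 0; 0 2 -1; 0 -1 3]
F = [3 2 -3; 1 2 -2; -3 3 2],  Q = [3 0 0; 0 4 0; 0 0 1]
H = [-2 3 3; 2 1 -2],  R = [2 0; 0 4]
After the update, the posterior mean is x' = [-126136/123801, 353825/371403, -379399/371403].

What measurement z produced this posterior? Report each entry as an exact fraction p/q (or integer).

z = [2, 1]

x̄ = F·x = [5, 0, -14]
P̄ = F·P·Fᵀ + Q = [77 45 -28; 45 35 -7; -28 -7 46]
S = H·P̄·Hᵀ + R = [709 -558; -558 963]
K = P̄·Hᵀ·S⁻¹ = [4789/41267 41107/123801; 7976/41267 95203/371403; 8901/41267 -13361/371403]
x' − x̄ = [-745141/123801, 353825/371403, 4820243/371403] = K·y
y = (KᵀK)⁻¹·Kᵀ·(x' − x̄) = [54, -37]
z = y + H·x̄ = [54, -37] + [-52, 38] = [2, 1]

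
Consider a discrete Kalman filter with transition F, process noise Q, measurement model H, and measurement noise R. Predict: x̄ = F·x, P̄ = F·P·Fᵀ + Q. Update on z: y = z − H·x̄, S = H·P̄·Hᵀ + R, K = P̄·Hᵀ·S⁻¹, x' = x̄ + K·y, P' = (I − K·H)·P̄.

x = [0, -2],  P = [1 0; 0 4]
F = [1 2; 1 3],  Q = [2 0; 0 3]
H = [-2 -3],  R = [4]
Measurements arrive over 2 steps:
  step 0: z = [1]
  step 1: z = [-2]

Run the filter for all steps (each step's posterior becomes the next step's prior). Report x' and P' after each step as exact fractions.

step 0: x̄ = F·x = [-4, -6]
step 0: P̄ = F·P·Fᵀ + Q = [19 25; 25 40]
step 0: y = z − H·x̄ = [-25]
step 0: S = H·P̄·Hᵀ + R = [740]
step 0: K = P̄·Hᵀ·S⁻¹ = [-113/740; -17/74]
step 0: x' = x̄ + K·y = [-27/148, -19/74]
step 0: P' = (I − K·H)·P̄ = [1291/740 -71/74; -71/74 35/37]
step 1: x̄ = F·x = [-103/148, -141/148]
step 1: P̄ = F·P·Fᵀ + Q = [2731/740 1941/740; 1941/740 5551/740]
step 1: y = z − H·x̄ = [-25/4]
step 1: S = H·P̄·Hᵀ + R = [471/4]
step 1: K = P̄·Hᵀ·S⁻¹ = [-61/471; -37/157]
step 1: x' = x̄ + K·y = [1978/17427, 3022/5809]
step 1: P' = (I − K·H)·P̄ = [149479/87135 -28202/29045; -28202/29045 27928/29045]

step 0: x' = [-27/148, -19/74], P' = [1291/740 -71/74; -71/74 35/37]
step 1: x' = [1978/17427, 3022/5809], P' = [149479/87135 -28202/29045; -28202/29045 27928/29045]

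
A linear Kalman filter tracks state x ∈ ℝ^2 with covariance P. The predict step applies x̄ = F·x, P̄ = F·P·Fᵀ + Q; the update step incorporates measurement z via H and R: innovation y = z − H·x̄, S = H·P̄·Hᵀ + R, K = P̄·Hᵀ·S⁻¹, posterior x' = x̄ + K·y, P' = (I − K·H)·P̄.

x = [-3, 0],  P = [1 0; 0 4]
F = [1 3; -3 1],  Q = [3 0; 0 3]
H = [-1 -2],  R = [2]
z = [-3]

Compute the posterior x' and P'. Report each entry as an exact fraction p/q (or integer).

x̄ = F·x = [-3, 9]
P̄ = F·P·Fᵀ + Q = [40 9; 9 16]
y = z − H·x̄ = [12]
S = H·P̄·Hᵀ + R = [142]
K = P̄·Hᵀ·S⁻¹ = [-29/71; -41/142]
x' = x̄ + K·y = [-561/71, 393/71]
P' = (I − K·H)·P̄ = [1158/71 -550/71; -550/71 591/142]

x' = [-561/71, 393/71]
P' = [1158/71 -550/71; -550/71 591/142]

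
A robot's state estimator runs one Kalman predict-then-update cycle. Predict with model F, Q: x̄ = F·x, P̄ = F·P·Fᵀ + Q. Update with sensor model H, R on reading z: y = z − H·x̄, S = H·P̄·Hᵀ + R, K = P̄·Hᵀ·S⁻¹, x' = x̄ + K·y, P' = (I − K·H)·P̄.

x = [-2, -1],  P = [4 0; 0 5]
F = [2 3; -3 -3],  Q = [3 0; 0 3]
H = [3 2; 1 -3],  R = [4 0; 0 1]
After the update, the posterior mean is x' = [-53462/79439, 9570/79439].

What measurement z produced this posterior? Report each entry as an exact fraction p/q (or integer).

z = [-2, -1]

x̄ = F·x = [-7, 9]
P̄ = F·P·Fᵀ + Q = [64 -69; -69 84]
S = H·P̄·Hᵀ + R = [88 171; 171 1235]
K = P̄·Hᵀ·S⁻¹ = [1071/4181 14614/79439; 354/4181 -21579/79439]
x' − x̄ = [502611/79439, -705381/79439] = K·y
y = (KᵀK)⁻¹·Kᵀ·(x' − x̄) = [1, 33]
z = y + H·x̄ = [1, 33] + [-3, -34] = [-2, -1]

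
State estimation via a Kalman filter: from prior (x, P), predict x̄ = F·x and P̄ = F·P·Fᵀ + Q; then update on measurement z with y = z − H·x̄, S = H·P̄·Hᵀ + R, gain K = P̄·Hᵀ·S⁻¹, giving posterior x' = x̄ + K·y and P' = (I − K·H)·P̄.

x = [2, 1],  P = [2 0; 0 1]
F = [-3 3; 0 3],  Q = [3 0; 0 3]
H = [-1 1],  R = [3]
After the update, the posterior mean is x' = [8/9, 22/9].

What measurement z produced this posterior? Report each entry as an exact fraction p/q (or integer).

x̄ = F·x = [-3, 3]
P̄ = F·P·Fᵀ + Q = [30 9; 9 12]
S = H·P̄·Hᵀ + R = [27]
K = P̄·Hᵀ·S⁻¹ = [-7/9; 1/9]
x' − x̄ = [35/9, -5/9] = K·y
y = (KᵀK)⁻¹·Kᵀ·(x' − x̄) = [-5]
z = y + H·x̄ = [-5] + [6] = [1]

z = [1]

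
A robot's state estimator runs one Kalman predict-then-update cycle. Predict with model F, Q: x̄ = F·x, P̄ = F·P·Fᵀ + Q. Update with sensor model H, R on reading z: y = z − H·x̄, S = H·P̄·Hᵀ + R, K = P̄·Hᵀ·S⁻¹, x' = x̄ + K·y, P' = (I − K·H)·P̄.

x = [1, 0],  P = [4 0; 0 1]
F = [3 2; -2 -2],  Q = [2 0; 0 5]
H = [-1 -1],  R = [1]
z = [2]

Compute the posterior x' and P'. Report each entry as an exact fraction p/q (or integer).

x̄ = F·x = [3, -2]
P̄ = F·P·Fᵀ + Q = [42 -28; -28 25]
y = z − H·x̄ = [3]
S = H·P̄·Hᵀ + R = [12]
K = P̄·Hᵀ·S⁻¹ = [-7/6; 1/4]
x' = x̄ + K·y = [-1/2, -5/4]
P' = (I − K·H)·P̄ = [77/3 -49/2; -49/2 97/4]

x' = [-1/2, -5/4]
P' = [77/3 -49/2; -49/2 97/4]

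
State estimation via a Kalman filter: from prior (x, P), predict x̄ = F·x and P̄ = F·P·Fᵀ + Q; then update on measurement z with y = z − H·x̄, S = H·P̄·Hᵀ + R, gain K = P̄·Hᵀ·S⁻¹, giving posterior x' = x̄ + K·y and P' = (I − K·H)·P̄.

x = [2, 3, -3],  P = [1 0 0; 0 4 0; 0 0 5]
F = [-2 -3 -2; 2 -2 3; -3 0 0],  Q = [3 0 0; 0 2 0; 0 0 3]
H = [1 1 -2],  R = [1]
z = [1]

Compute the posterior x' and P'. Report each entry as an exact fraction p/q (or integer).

x̄ = F·x = [-7, -11, -6]
P̄ = F·P·Fᵀ + Q = [63 -10 6; -10 67 -6; 6 -6 12]
y = z − H·x̄ = [7]
S = H·P̄·Hᵀ + R = [159]
K = P̄·Hᵀ·S⁻¹ = [41/159; 23/53; -8/53]
x' = x̄ + K·y = [-826/159, -422/53, -374/53]
P' = (I − K·H)·P̄ = [8336/159 -1473/53 646/53; -1473/53 1964/53 234/53; 646/53 234/53 444/53]

x' = [-826/159, -422/53, -374/53]
P' = [8336/159 -1473/53 646/53; -1473/53 1964/53 234/53; 646/53 234/53 444/53]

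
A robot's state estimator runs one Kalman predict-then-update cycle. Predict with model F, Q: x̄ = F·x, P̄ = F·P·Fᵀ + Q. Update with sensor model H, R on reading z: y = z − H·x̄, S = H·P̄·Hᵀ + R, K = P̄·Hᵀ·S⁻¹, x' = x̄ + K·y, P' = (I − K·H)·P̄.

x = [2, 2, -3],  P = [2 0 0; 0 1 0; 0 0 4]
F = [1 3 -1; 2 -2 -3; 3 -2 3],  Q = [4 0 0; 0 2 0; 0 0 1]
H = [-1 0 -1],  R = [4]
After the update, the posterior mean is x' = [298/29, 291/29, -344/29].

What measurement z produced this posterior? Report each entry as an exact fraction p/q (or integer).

x̄ = F·x = [11, 9, -7]
P̄ = F·P·Fᵀ + Q = [19 10 -12; 10 50 -20; -12 -20 59]
S = H·P̄·Hᵀ + R = [58]
K = P̄·Hᵀ·S⁻¹ = [-7/58; 5/29; -47/58]
x' − x̄ = [-21/29, 30/29, -141/29] = K·y
y = (KᵀK)⁻¹·Kᵀ·(x' − x̄) = [6]
z = y + H·x̄ = [6] + [-4] = [2]

z = [2]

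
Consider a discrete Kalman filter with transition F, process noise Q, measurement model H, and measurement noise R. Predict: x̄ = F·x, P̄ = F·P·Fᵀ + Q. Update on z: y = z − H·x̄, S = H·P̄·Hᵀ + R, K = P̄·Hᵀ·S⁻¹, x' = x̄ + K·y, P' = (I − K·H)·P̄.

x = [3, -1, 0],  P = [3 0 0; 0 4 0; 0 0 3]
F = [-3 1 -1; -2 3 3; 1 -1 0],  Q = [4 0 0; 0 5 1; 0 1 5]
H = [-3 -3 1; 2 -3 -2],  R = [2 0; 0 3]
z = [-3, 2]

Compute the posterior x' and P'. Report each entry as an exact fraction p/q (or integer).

x' = [185487/395819, 89937/395819, -323513/395819]
P' = [705755/395819 -308829/395819 1067624/395819; -308829/395819 188768/395819 -481239/395819; 1067624/395819 -481239/395819 1817021/395819]

x̄ = F·x = [-10, -9, 4]
P̄ = F·P·Fᵀ + Q = [38 21 -13; 21 80 -17; -13 -17 12]
y = z − H·x̄ = [-64, 3]
S = H·P̄·Hᵀ + R = [1634 376; 376 571]
K = P̄·Hᵀ·S⁻¹ = [-61577/395819 67583/395819; -60528/395819 -73828/395819; 28933/395819 -18359/395819]
x' = x̄ + K·y = [185487/395819, 89937/395819, -323513/395819]
P' = (I − K·H)·P̄ = [705755/395819 -308829/395819 1067624/395819; -308829/395819 188768/395819 -481239/395819; 1067624/395819 -481239/395819 1817021/395819]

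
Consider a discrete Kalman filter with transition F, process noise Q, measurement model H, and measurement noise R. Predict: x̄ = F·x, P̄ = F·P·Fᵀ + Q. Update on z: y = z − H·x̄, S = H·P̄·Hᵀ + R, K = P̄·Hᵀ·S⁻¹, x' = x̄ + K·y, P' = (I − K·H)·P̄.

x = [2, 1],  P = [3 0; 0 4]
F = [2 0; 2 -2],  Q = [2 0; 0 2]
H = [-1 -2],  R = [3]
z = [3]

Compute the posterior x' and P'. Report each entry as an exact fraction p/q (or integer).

x̄ = F·x = [4, 2]
P̄ = F·P·Fᵀ + Q = [14 12; 12 30]
y = z − H·x̄ = [11]
S = H·P̄·Hᵀ + R = [185]
K = P̄·Hᵀ·S⁻¹ = [-38/185; -72/185]
x' = x̄ + K·y = [322/185, -422/185]
P' = (I − K·H)·P̄ = [1146/185 -516/185; -516/185 366/185]

x' = [322/185, -422/185]
P' = [1146/185 -516/185; -516/185 366/185]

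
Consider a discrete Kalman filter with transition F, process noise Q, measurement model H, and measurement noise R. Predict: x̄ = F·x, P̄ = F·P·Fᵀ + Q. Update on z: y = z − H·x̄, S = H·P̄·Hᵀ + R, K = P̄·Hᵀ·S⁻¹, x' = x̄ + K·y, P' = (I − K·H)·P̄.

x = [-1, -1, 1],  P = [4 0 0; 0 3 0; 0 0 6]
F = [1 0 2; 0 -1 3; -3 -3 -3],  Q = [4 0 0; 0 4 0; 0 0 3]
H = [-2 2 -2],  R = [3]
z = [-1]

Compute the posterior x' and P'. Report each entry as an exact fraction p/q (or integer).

x̄ = F·x = [1, 4, 3]
P̄ = F·P·Fᵀ + Q = [32 36 -48; 36 61 -45; -48 -45 120]
y = z − H·x̄ = [-1]
S = H·P̄·Hᵀ + R = [543]
K = P̄·Hᵀ·S⁻¹ = [104/543; 140/543; -78/181]
x' = x̄ + K·y = [439/543, 2032/543, 621/181]
P' = (I − K·H)·P̄ = [6560/543 4988/543 -576/181; 4988/543 13523/543 2775/181; -576/181 2775/181 3468/181]

x' = [439/543, 2032/543, 621/181]
P' = [6560/543 4988/543 -576/181; 4988/543 13523/543 2775/181; -576/181 2775/181 3468/181]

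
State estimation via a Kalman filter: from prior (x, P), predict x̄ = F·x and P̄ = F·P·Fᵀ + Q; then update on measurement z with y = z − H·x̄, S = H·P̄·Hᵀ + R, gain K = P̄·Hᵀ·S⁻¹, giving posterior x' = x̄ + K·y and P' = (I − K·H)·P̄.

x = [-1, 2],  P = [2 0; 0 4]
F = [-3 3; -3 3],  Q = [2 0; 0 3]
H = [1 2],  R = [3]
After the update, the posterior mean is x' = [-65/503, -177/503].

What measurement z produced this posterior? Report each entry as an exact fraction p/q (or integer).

x̄ = F·x = [9, 9]
P̄ = F·P·Fᵀ + Q = [56 54; 54 57]
S = H·P̄·Hᵀ + R = [503]
K = P̄·Hᵀ·S⁻¹ = [164/503; 168/503]
x' − x̄ = [-4592/503, -4704/503] = K·y
y = (KᵀK)⁻¹·Kᵀ·(x' − x̄) = [-28]
z = y + H·x̄ = [-28] + [27] = [-1]

z = [-1]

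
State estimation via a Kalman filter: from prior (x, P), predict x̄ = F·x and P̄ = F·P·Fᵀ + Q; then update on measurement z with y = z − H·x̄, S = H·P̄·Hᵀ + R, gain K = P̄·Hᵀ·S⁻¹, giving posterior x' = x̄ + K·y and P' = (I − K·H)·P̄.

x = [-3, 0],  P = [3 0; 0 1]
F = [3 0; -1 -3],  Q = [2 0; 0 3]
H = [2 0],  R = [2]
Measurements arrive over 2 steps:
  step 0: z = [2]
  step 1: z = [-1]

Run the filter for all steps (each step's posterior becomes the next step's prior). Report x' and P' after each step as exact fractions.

step 0: x̄ = F·x = [-9, 3]
step 0: P̄ = F·P·Fᵀ + Q = [29 -9; -9 15]
step 0: y = z − H·x̄ = [20]
step 0: S = H·P̄·Hᵀ + R = [118]
step 0: K = P̄·Hᵀ·S⁻¹ = [29/59; -9/59]
step 0: x' = x̄ + K·y = [49/59, -3/59]
step 0: P' = (I − K·H)·P̄ = [29/59 -9/59; -9/59 723/59]
step 1: x̄ = F·x = [147/59, -40/59]
step 1: P̄ = F·P·Fᵀ + Q = [379/59 -6/59; -6/59 6659/59]
step 1: y = z − H·x̄ = [-353/59]
step 1: S = H·P̄·Hᵀ + R = [1634/59]
step 1: K = P̄·Hᵀ·S⁻¹ = [379/817; -6/817]
step 1: x' = x̄ + K·y = [-232/817, -518/817]
step 1: P' = (I − K·H)·P̄ = [379/817 -6/817; -6/817 92209/817]

step 0: x' = [49/59, -3/59], P' = [29/59 -9/59; -9/59 723/59]
step 1: x' = [-232/817, -518/817], P' = [379/817 -6/817; -6/817 92209/817]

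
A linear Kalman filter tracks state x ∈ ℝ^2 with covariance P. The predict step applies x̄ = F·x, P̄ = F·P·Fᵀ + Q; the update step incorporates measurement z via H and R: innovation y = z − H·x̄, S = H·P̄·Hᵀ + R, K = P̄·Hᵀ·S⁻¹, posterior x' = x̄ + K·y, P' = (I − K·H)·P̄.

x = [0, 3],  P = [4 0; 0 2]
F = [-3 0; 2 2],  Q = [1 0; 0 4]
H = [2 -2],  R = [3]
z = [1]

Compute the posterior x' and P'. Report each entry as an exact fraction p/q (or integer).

x̄ = F·x = [0, 6]
P̄ = F·P·Fᵀ + Q = [37 -24; -24 28]
y = z − H·x̄ = [13]
S = H·P̄·Hᵀ + R = [455]
K = P̄·Hᵀ·S⁻¹ = [122/455; -8/35]
x' = x̄ + K·y = [122/35, 106/35]
P' = (I − K·H)·P̄ = [1951/455 136/35; 136/35 148/35]

x' = [122/35, 106/35]
P' = [1951/455 136/35; 136/35 148/35]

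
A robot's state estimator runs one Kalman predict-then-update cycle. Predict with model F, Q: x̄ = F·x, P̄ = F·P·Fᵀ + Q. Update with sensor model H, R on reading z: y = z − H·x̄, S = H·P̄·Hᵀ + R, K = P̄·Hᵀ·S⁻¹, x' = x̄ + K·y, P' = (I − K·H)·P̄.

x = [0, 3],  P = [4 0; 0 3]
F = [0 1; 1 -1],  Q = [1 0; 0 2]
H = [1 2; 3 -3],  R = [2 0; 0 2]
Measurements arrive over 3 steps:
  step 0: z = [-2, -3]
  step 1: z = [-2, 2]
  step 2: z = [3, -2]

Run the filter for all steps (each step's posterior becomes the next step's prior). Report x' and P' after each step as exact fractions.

step 0: x̄ = F·x = [3, -3]
step 0: P̄ = F·P·Fᵀ + Q = [4 -3; -3 9]
step 0: y = z − H·x̄ = [1, -21]
step 0: S = H·P̄·Hᵀ + R = [30 -51; -51 173]
step 0: K = P̄·Hᵀ·S⁻¹ = [725/2589 176/863; 253/863 -105/863]
step 0: x' = x̄ + K·y = [-2596/2589, -131/863]
step 0: P' = (I − K·H)·P̄ = [718/2589 122/863; 122/863 192/863]
step 1: x̄ = F·x = [-131/863, -2203/2589]
step 1: P̄ = F·P·Fᵀ + Q = [1055/863 -70/863; -70/863 5740/2589]
step 1: y = z − H·x̄ = [-379/2589, -84/863]
step 1: S = H·P̄·Hᵀ + R = [30463/2589 -8525/863; -8525/863 29701/863]
step 1: K = P̄·Hᵀ·S⁻¹ = [97245/397888 73125/397888; 52885/198944 -24675/198944]
step 1: x' = x̄ + K·y = [-81751/397888, -174623/198944]
step 1: P' = (I − K·H)·P̄ = [48665/198944 12145/99472; 12145/99472 10185/49736]
step 2: x̄ = F·x = [-174623/198944, 267495/397888]
step 2: P̄ = F·P·Fᵀ + Q = [59921/49736 -8225/99472; -8225/99472 438713/198944]
step 2: y = z − H·x̄ = [62995/24868, 1054447/397888]
step 2: S = H·P̄·Hᵀ + R = [72707/6217 -122661/12434; -122661/12434 6799561/198944]
step 2: K = P̄·Hᵀ·S⁻¹ = [14647779/60159227 11026278/60159227; 15956163/60159227 -7475715/60159227]
step 2: x' = x̄ + K·y = [13521508/60159227, 61052565/60159227]
step 2: P' = (I − K·H)·P̄ = [14665754/60159227 7314902/60159227; 7314902/60159227 12298712/60159227]

step 0: x' = [-2596/2589, -131/863], P' = [718/2589 122/863; 122/863 192/863]
step 1: x' = [-81751/397888, -174623/198944], P' = [48665/198944 12145/99472; 12145/99472 10185/49736]
step 2: x' = [13521508/60159227, 61052565/60159227], P' = [14665754/60159227 7314902/60159227; 7314902/60159227 12298712/60159227]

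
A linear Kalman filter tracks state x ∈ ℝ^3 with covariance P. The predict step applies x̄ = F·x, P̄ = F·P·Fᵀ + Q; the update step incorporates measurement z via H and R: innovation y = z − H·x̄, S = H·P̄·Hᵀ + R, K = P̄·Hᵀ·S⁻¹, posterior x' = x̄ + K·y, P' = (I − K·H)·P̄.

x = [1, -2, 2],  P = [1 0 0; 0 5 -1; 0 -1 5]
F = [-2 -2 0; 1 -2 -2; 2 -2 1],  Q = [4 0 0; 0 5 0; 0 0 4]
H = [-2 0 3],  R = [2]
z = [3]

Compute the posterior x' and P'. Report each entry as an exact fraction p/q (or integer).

x' = [496/231, 197/231, 191/77]
P' = [6464/231 3238/231 1436/77; 3238/231 8774/231 720/77; 1436/77 720/77 974/77]

x̄ = F·x = [2, 1, 8]
P̄ = F·P·Fᵀ + Q = [28 14 18; 14 38 10; 18 10 37]
y = z − H·x̄ = [-17]
S = H·P̄·Hᵀ + R = [231]
K = P̄·Hᵀ·S⁻¹ = [-2/231; 2/231; 25/77]
x' = x̄ + K·y = [496/231, 197/231, 191/77]
P' = (I − K·H)·P̄ = [6464/231 3238/231 1436/77; 3238/231 8774/231 720/77; 1436/77 720/77 974/77]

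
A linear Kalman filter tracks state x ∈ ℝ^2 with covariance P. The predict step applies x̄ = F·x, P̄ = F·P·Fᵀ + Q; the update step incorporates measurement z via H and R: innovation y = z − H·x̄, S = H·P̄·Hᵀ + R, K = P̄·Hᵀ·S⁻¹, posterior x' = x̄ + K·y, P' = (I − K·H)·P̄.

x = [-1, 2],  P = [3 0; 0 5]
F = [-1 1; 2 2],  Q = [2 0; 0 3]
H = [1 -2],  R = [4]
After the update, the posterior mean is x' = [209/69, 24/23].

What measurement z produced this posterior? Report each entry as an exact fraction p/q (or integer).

z = [1]

x̄ = F·x = [3, 2]
P̄ = F·P·Fᵀ + Q = [10 4; 4 35]
S = H·P̄·Hᵀ + R = [138]
K = P̄·Hᵀ·S⁻¹ = [1/69; -11/23]
x' − x̄ = [2/69, -22/23] = K·y
y = (KᵀK)⁻¹·Kᵀ·(x' − x̄) = [2]
z = y + H·x̄ = [2] + [-1] = [1]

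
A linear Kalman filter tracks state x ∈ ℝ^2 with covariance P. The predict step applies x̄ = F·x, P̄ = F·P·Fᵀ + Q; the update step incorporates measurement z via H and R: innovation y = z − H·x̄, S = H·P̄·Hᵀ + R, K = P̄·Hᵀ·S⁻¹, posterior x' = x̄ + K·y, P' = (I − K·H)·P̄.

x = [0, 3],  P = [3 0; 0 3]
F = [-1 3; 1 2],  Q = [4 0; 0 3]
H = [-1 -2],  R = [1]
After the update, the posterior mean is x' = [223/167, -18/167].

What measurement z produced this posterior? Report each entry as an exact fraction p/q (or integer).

x̄ = F·x = [9, 6]
P̄ = F·P·Fᵀ + Q = [34 15; 15 18]
S = H·P̄·Hᵀ + R = [167]
K = P̄·Hᵀ·S⁻¹ = [-64/167; -51/167]
x' − x̄ = [-1280/167, -1020/167] = K·y
y = (KᵀK)⁻¹·Kᵀ·(x' − x̄) = [20]
z = y + H·x̄ = [20] + [-21] = [-1]

z = [-1]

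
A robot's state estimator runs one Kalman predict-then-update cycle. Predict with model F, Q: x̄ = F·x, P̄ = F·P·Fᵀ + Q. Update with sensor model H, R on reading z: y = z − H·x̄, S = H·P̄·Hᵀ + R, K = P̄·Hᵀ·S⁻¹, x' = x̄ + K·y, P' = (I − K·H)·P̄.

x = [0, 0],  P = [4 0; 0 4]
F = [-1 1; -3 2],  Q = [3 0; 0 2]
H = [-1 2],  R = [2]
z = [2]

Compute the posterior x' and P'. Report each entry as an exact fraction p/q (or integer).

x' = [58/149, 176/149]
P' = [798/149 428/149; 428/149 302/149]

x̄ = F·x = [0, 0]
P̄ = F·P·Fᵀ + Q = [11 20; 20 54]
y = z − H·x̄ = [2]
S = H·P̄·Hᵀ + R = [149]
K = P̄·Hᵀ·S⁻¹ = [29/149; 88/149]
x' = x̄ + K·y = [58/149, 176/149]
P' = (I − K·H)·P̄ = [798/149 428/149; 428/149 302/149]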